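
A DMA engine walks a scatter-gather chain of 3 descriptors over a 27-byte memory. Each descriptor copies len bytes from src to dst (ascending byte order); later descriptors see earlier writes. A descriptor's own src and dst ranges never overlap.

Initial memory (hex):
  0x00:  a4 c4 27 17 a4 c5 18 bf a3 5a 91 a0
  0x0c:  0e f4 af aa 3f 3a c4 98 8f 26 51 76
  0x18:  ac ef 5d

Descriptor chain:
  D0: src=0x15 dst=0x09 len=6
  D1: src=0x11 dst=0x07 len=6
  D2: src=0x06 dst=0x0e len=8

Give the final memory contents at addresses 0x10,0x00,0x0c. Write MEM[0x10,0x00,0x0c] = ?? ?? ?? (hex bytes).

D0: mem[0x09..0x0e] <- [26 51 76 ac ef 5d]
D1: mem[0x07..0x0c] <- [3a c4 98 8f 26 51]
D2: mem[0x0e..0x15] <- [18 3a c4 98 8f 26 51 ef]
query mem[0x10]=0xc4, mem[0x00]=0xa4, mem[0x0c]=0x51

MEM[0x10,0x00,0x0c] = c4 a4 51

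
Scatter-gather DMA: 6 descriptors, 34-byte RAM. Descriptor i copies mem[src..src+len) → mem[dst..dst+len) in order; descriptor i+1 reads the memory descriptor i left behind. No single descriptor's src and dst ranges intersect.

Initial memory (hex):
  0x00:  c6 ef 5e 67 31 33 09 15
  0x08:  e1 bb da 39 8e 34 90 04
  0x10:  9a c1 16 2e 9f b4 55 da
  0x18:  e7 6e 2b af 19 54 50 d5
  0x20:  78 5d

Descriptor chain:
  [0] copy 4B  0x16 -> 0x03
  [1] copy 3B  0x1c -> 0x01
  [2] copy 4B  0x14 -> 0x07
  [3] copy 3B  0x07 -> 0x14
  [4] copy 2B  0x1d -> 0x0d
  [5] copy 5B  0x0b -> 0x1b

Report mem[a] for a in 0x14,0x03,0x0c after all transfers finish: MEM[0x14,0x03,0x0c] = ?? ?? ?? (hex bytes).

MEM[0x14,0x03,0x0c] = 9f 50 8e

D0: mem[0x03..0x06] <- [55 da e7 6e]
D1: mem[0x01..0x03] <- [19 54 50]
D2: mem[0x07..0x0a] <- [9f b4 55 da]
D3: mem[0x14..0x16] <- [9f b4 55]
D4: mem[0x0d..0x0e] <- [54 50]
D5: mem[0x1b..0x1f] <- [39 8e 54 50 04]
query mem[0x14]=0x9f, mem[0x03]=0x50, mem[0x0c]=0x8e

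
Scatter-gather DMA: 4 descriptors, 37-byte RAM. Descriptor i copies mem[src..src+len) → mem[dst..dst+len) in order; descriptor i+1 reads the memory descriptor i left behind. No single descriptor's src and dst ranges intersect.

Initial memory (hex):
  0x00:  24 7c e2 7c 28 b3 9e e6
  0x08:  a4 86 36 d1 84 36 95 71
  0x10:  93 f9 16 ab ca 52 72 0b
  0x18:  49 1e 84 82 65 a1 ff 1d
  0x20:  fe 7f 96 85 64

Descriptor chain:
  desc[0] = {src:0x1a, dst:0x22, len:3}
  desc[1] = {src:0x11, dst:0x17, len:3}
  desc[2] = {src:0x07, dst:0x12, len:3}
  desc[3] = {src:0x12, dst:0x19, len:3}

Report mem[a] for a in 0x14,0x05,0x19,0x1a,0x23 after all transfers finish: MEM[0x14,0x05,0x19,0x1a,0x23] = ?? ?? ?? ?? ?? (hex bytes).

  after D0: wrote 3B at 0x22 = 848265
  after D1: wrote 3B at 0x17 = f916ab
  after D2: wrote 3B at 0x12 = e6a486
  after D3: wrote 3B at 0x19 = e6a486
query mem[0x14]=0x86, mem[0x05]=0xb3, mem[0x19]=0xe6, mem[0x1a]=0xa4, mem[0x23]=0x82

MEM[0x14,0x05,0x19,0x1a,0x23] = 86 b3 e6 a4 82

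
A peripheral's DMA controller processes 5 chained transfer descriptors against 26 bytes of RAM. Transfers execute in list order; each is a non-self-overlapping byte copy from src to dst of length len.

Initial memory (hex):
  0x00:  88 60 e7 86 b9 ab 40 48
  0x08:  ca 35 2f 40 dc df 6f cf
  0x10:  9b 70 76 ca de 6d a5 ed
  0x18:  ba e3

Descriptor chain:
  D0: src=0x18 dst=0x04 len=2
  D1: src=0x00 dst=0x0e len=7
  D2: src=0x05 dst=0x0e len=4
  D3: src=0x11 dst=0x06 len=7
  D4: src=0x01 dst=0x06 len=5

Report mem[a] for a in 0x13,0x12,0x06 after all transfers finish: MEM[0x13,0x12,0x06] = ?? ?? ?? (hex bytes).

MEM[0x13,0x12,0x06] = e3 ba 60

#0 dst[0x04+2] := {0xba,0xe3}
#1 dst[0x0e+7] := {0x88,0x60,0xe7,0x86,0xba,0xe3,0x40}
#2 dst[0x0e+4] := {0xe3,0x40,0x48,0xca}
#3 dst[0x06+7] := {0xca,0xba,0xe3,0x40,0x6d,0xa5,0xed}
#4 dst[0x06+5] := {0x60,0xe7,0x86,0xba,0xe3}
query mem[0x13]=0xe3, mem[0x12]=0xba, mem[0x06]=0x60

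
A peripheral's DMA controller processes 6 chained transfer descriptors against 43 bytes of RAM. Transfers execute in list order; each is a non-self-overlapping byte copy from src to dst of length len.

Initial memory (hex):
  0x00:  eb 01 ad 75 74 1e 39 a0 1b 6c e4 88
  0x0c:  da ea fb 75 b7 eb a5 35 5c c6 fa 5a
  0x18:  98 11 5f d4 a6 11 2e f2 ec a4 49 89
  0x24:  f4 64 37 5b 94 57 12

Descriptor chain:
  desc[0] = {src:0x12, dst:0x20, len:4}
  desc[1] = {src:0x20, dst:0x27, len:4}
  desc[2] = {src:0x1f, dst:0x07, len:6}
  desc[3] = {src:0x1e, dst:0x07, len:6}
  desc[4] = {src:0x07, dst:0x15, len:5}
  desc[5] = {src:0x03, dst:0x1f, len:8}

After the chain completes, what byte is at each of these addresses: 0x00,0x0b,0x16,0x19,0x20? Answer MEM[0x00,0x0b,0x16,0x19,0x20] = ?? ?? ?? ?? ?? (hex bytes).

MEM[0x00,0x0b,0x16,0x19,0x20] = eb 5c f2 5c 74

[0] 0x12->0x20 len=4 : a5 35 5c c6
[1] 0x20->0x27 len=4 : a5 35 5c c6
[2] 0x1f->0x07 len=6 : f2 a5 35 5c c6 f4
[3] 0x1e->0x07 len=6 : 2e f2 a5 35 5c c6
[4] 0x07->0x15 len=5 : 2e f2 a5 35 5c
[5] 0x03->0x1f len=8 : 75 74 1e 39 2e f2 a5 35
query mem[0x00]=0xeb, mem[0x0b]=0x5c, mem[0x16]=0xf2, mem[0x19]=0x5c, mem[0x20]=0x74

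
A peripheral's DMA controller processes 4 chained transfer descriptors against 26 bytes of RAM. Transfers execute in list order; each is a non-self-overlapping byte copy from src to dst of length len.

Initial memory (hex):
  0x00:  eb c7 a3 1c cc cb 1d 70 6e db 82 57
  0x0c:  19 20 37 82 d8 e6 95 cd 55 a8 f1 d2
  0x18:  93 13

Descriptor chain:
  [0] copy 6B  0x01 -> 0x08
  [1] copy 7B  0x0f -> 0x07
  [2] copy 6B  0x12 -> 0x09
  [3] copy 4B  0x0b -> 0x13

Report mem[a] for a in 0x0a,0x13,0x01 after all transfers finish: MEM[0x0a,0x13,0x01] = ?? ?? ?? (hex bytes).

#0 dst[0x08+6] := {0xc7,0xa3,0x1c,0xcc,0xcb,0x1d}
#1 dst[0x07+7] := {0x82,0xd8,0xe6,0x95,0xcd,0x55,0xa8}
#2 dst[0x09+6] := {0x95,0xcd,0x55,0xa8,0xf1,0xd2}
#3 dst[0x13+4] := {0x55,0xa8,0xf1,0xd2}
query mem[0x0a]=0xcd, mem[0x13]=0x55, mem[0x01]=0xc7

MEM[0x0a,0x13,0x01] = cd 55 c7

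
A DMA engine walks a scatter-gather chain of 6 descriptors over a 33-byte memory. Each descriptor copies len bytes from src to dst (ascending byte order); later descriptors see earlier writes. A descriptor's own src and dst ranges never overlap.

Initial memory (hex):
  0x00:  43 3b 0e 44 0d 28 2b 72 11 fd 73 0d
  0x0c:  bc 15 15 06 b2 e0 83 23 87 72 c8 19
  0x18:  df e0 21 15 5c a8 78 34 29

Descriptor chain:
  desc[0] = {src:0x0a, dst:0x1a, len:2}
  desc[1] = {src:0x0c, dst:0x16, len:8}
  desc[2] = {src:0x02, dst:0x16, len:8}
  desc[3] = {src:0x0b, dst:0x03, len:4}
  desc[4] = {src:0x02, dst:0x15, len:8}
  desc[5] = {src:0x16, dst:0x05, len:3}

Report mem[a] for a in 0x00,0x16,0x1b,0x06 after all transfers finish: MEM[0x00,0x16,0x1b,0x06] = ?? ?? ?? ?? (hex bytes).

MEM[0x00,0x16,0x1b,0x06] = 43 0d 11 bc

#0 dst[0x1a+2] := {0x73,0x0d}
#1 dst[0x16+8] := {0xbc,0x15,0x15,0x06,0xb2,0xe0,0x83,0x23}
#2 dst[0x16+8] := {0x0e,0x44,0x0d,0x28,0x2b,0x72,0x11,0xfd}
#3 dst[0x03+4] := {0x0d,0xbc,0x15,0x15}
#4 dst[0x15+8] := {0x0e,0x0d,0xbc,0x15,0x15,0x72,0x11,0xfd}
#5 dst[0x05+3] := {0x0d,0xbc,0x15}
query mem[0x00]=0x43, mem[0x16]=0x0d, mem[0x1b]=0x11, mem[0x06]=0xbc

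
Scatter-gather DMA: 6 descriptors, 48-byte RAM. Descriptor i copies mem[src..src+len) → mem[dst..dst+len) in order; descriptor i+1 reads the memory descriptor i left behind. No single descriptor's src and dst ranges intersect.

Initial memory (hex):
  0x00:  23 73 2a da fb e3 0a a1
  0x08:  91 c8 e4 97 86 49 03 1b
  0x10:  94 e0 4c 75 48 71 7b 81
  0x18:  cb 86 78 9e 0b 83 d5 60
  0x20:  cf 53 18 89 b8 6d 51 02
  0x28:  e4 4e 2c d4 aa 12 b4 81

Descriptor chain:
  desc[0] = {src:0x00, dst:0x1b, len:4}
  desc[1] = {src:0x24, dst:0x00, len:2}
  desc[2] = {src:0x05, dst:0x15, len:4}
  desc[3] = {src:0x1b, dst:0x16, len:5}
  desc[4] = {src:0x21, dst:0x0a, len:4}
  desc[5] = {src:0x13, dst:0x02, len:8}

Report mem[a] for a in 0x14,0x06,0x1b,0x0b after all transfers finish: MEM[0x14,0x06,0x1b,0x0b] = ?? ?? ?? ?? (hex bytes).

D0: mem[0x1b..0x1e] <- [23 73 2a da]
D1: mem[0x00..0x01] <- [b8 6d]
D2: mem[0x15..0x18] <- [e3 0a a1 91]
D3: mem[0x16..0x1a] <- [23 73 2a da 60]
D4: mem[0x0a..0x0d] <- [53 18 89 b8]
D5: mem[0x02..0x09] <- [75 48 e3 23 73 2a da 60]
query mem[0x14]=0x48, mem[0x06]=0x73, mem[0x1b]=0x23, mem[0x0b]=0x18

MEM[0x14,0x06,0x1b,0x0b] = 48 73 23 18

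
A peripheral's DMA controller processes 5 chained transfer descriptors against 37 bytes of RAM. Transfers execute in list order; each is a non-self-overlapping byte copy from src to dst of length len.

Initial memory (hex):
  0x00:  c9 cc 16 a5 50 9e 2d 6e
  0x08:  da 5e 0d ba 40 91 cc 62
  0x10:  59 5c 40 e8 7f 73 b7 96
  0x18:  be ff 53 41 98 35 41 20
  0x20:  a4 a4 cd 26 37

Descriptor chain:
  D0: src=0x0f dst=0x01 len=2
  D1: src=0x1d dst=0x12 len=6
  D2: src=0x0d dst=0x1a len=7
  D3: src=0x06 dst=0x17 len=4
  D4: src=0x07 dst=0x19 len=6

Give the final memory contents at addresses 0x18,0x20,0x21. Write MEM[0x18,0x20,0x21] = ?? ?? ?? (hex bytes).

[0] 0x0f->0x01 len=2 : 62 59
[1] 0x1d->0x12 len=6 : 35 41 20 a4 a4 cd
[2] 0x0d->0x1a len=7 : 91 cc 62 59 5c 35 41
[3] 0x06->0x17 len=4 : 2d 6e da 5e
[4] 0x07->0x19 len=6 : 6e da 5e 0d ba 40
query mem[0x18]=0x6e, mem[0x20]=0x41, mem[0x21]=0xa4

MEM[0x18,0x20,0x21] = 6e 41 a4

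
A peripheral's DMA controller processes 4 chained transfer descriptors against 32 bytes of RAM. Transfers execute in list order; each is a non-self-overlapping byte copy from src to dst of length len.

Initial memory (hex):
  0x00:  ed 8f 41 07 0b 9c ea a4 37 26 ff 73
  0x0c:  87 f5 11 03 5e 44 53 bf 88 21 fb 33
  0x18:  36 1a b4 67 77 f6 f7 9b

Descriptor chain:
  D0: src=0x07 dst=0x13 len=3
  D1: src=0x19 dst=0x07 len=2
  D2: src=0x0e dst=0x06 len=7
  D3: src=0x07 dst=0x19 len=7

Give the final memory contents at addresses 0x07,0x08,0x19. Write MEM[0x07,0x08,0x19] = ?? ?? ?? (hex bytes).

D0: mem[0x13..0x15] <- [a4 37 26]
D1: mem[0x07..0x08] <- [1a b4]
D2: mem[0x06..0x0c] <- [11 03 5e 44 53 a4 37]
D3: mem[0x19..0x1f] <- [03 5e 44 53 a4 37 f5]
query mem[0x07]=0x03, mem[0x08]=0x5e, mem[0x19]=0x03

MEM[0x07,0x08,0x19] = 03 5e 03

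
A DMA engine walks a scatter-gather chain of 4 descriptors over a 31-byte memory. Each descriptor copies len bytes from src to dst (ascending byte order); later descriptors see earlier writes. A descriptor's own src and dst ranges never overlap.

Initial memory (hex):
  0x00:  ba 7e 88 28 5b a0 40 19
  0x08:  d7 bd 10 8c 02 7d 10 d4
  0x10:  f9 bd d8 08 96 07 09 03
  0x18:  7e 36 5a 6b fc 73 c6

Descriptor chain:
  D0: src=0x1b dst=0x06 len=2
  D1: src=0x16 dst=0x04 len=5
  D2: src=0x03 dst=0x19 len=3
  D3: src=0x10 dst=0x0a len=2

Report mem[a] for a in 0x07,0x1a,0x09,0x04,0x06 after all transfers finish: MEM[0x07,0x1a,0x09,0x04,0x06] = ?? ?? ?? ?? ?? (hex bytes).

[0] 0x1b->0x06 len=2 : 6b fc
[1] 0x16->0x04 len=5 : 09 03 7e 36 5a
[2] 0x03->0x19 len=3 : 28 09 03
[3] 0x10->0x0a len=2 : f9 bd
query mem[0x07]=0x36, mem[0x1a]=0x09, mem[0x09]=0xbd, mem[0x04]=0x09, mem[0x06]=0x7e

MEM[0x07,0x1a,0x09,0x04,0x06] = 36 09 bd 09 7e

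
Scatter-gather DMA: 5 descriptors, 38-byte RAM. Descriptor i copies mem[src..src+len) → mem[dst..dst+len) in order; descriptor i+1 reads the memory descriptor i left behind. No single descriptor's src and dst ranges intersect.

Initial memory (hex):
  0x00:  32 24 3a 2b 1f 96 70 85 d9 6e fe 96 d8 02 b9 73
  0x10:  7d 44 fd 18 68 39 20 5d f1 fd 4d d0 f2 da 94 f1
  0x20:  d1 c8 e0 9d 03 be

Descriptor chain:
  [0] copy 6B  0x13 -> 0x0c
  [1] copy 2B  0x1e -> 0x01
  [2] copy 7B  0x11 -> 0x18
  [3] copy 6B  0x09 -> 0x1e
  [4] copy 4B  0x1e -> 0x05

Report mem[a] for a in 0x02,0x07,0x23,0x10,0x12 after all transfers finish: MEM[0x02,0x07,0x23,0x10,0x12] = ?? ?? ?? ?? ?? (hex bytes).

#0 dst[0x0c+6] := {0x18,0x68,0x39,0x20,0x5d,0xf1}
#1 dst[0x01+2] := {0x94,0xf1}
#2 dst[0x18+7] := {0xf1,0xfd,0x18,0x68,0x39,0x20,0x5d}
#3 dst[0x1e+6] := {0x6e,0xfe,0x96,0x18,0x68,0x39}
#4 dst[0x05+4] := {0x6e,0xfe,0x96,0x18}
query mem[0x02]=0xf1, mem[0x07]=0x96, mem[0x23]=0x39, mem[0x10]=0x5d, mem[0x12]=0xfd

MEM[0x02,0x07,0x23,0x10,0x12] = f1 96 39 5d fd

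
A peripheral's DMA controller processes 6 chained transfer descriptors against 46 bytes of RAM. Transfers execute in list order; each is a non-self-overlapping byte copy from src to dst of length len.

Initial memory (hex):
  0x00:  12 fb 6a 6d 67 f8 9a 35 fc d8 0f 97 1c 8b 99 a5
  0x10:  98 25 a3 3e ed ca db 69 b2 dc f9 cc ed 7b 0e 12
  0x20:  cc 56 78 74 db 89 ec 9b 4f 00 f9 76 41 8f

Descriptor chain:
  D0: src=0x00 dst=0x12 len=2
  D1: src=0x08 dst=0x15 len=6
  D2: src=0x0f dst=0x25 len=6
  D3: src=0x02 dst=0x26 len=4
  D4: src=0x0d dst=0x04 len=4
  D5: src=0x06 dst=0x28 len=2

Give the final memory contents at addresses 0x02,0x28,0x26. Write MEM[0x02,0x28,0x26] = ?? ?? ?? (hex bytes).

MEM[0x02,0x28,0x26] = 6a a5 6a

[0] 0x00->0x12 len=2 : 12 fb
[1] 0x08->0x15 len=6 : fc d8 0f 97 1c 8b
[2] 0x0f->0x25 len=6 : a5 98 25 12 fb ed
[3] 0x02->0x26 len=4 : 6a 6d 67 f8
[4] 0x0d->0x04 len=4 : 8b 99 a5 98
[5] 0x06->0x28 len=2 : a5 98
query mem[0x02]=0x6a, mem[0x28]=0xa5, mem[0x26]=0x6a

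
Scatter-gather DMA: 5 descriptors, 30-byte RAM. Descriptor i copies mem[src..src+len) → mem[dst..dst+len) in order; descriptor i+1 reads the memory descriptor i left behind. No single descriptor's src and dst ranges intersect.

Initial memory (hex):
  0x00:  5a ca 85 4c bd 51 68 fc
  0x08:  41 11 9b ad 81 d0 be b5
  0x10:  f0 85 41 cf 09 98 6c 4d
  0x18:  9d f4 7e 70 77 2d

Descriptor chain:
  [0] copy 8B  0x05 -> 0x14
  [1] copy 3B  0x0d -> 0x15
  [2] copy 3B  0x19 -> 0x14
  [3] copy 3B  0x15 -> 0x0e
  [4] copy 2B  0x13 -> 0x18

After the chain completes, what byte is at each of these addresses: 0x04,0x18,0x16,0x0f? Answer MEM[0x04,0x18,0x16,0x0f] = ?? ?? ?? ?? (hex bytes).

[0] 0x05->0x14 len=8 : 51 68 fc 41 11 9b ad 81
[1] 0x0d->0x15 len=3 : d0 be b5
[2] 0x19->0x14 len=3 : 9b ad 81
[3] 0x15->0x0e len=3 : ad 81 b5
[4] 0x13->0x18 len=2 : cf 9b
query mem[0x04]=0xbd, mem[0x18]=0xcf, mem[0x16]=0x81, mem[0x0f]=0x81

MEM[0x04,0x18,0x16,0x0f] = bd cf 81 81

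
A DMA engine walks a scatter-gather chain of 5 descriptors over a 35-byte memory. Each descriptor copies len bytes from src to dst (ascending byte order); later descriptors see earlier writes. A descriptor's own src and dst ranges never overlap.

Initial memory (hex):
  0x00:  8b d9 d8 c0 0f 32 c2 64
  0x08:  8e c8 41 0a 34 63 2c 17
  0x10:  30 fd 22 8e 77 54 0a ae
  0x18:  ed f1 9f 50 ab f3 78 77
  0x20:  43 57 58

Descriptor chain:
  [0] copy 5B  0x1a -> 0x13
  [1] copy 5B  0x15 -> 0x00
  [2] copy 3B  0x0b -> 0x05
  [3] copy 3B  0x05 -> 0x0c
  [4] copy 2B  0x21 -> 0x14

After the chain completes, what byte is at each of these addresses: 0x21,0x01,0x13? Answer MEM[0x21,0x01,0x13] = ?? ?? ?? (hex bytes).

D0: mem[0x13..0x17] <- [9f 50 ab f3 78]
D1: mem[0x00..0x04] <- [ab f3 78 ed f1]
D2: mem[0x05..0x07] <- [0a 34 63]
D3: mem[0x0c..0x0e] <- [0a 34 63]
D4: mem[0x14..0x15] <- [57 58]
query mem[0x21]=0x57, mem[0x01]=0xf3, mem[0x13]=0x9f

MEM[0x21,0x01,0x13] = 57 f3 9f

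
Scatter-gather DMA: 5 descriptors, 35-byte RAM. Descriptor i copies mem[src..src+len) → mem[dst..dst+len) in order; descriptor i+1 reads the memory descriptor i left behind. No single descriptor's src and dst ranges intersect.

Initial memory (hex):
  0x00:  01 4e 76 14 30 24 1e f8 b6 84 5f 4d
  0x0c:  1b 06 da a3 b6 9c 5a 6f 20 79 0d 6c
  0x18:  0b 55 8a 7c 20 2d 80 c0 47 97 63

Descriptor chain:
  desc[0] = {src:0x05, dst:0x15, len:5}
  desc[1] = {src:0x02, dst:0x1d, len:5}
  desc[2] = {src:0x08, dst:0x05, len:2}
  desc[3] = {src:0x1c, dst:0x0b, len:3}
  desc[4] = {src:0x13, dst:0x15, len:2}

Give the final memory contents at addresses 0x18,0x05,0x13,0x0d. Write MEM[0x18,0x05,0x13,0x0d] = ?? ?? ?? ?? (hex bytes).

#0 dst[0x15+5] := {0x24,0x1e,0xf8,0xb6,0x84}
#1 dst[0x1d+5] := {0x76,0x14,0x30,0x24,0x1e}
#2 dst[0x05+2] := {0xb6,0x84}
#3 dst[0x0b+3] := {0x20,0x76,0x14}
#4 dst[0x15+2] := {0x6f,0x20}
query mem[0x18]=0xb6, mem[0x05]=0xb6, mem[0x13]=0x6f, mem[0x0d]=0x14

MEM[0x18,0x05,0x13,0x0d] = b6 b6 6f 14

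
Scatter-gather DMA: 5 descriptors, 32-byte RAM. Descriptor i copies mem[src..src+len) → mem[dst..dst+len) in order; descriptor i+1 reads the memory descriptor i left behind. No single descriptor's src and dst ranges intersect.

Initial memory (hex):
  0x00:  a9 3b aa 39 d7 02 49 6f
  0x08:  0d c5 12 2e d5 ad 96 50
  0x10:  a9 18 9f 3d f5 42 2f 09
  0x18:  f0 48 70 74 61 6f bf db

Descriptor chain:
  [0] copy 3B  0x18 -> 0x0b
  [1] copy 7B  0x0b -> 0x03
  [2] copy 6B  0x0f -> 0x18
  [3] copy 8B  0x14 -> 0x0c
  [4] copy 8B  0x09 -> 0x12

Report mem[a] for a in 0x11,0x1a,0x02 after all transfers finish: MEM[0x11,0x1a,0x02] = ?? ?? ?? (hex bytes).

#0 dst[0x0b+3] := {0xf0,0x48,0x70}
#1 dst[0x03+7] := {0xf0,0x48,0x70,0x96,0x50,0xa9,0x18}
#2 dst[0x18+6] := {0x50,0xa9,0x18,0x9f,0x3d,0xf5}
#3 dst[0x0c+8] := {0xf5,0x42,0x2f,0x09,0x50,0xa9,0x18,0x9f}
#4 dst[0x12+8] := {0x18,0x12,0xf0,0xf5,0x42,0x2f,0x09,0x50}
query mem[0x11]=0xa9, mem[0x1a]=0x18, mem[0x02]=0xaa

MEM[0x11,0x1a,0x02] = a9 18 aa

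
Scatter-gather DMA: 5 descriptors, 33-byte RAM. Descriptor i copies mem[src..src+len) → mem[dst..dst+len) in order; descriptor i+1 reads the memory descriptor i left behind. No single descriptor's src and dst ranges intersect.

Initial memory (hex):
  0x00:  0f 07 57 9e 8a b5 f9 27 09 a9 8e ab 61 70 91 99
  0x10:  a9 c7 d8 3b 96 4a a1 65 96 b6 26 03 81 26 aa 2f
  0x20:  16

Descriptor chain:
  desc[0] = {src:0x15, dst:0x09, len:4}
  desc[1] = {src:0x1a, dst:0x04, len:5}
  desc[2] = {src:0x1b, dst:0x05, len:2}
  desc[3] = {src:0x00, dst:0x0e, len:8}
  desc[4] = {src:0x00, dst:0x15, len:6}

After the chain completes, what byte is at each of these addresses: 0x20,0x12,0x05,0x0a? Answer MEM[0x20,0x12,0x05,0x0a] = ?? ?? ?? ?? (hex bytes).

MEM[0x20,0x12,0x05,0x0a] = 16 26 03 a1

[0] 0x15->0x09 len=4 : 4a a1 65 96
[1] 0x1a->0x04 len=5 : 26 03 81 26 aa
[2] 0x1b->0x05 len=2 : 03 81
[3] 0x00->0x0e len=8 : 0f 07 57 9e 26 03 81 26
[4] 0x00->0x15 len=6 : 0f 07 57 9e 26 03
query mem[0x20]=0x16, mem[0x12]=0x26, mem[0x05]=0x03, mem[0x0a]=0xa1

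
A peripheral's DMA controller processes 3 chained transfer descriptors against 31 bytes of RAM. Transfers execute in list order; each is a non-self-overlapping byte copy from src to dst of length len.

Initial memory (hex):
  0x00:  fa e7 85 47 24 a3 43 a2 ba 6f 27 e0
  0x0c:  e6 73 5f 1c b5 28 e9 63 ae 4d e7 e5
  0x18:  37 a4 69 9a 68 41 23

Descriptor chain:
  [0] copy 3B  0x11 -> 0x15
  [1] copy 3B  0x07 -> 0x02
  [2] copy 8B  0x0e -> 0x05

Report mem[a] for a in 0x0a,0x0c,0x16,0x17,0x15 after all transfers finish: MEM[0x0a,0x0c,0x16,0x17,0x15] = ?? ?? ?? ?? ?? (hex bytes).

MEM[0x0a,0x0c,0x16,0x17,0x15] = 63 28 e9 63 28

[0] 0x11->0x15 len=3 : 28 e9 63
[1] 0x07->0x02 len=3 : a2 ba 6f
[2] 0x0e->0x05 len=8 : 5f 1c b5 28 e9 63 ae 28
query mem[0x0a]=0x63, mem[0x0c]=0x28, mem[0x16]=0xe9, mem[0x17]=0x63, mem[0x15]=0x28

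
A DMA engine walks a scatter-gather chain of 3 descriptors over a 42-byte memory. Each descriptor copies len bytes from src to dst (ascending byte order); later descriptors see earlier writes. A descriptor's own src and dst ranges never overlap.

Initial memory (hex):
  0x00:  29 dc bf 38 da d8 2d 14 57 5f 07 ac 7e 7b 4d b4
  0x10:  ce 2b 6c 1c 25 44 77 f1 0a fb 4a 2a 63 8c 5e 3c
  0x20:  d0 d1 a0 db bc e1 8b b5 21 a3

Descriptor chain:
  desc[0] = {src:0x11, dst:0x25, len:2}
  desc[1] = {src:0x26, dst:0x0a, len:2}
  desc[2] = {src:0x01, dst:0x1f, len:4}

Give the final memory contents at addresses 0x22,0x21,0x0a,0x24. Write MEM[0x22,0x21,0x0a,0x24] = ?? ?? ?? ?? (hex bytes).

D0: mem[0x25..0x26] <- [2b 6c]
D1: mem[0x0a..0x0b] <- [6c b5]
D2: mem[0x1f..0x22] <- [dc bf 38 da]
query mem[0x22]=0xda, mem[0x21]=0x38, mem[0x0a]=0x6c, mem[0x24]=0xbc

MEM[0x22,0x21,0x0a,0x24] = da 38 6c bc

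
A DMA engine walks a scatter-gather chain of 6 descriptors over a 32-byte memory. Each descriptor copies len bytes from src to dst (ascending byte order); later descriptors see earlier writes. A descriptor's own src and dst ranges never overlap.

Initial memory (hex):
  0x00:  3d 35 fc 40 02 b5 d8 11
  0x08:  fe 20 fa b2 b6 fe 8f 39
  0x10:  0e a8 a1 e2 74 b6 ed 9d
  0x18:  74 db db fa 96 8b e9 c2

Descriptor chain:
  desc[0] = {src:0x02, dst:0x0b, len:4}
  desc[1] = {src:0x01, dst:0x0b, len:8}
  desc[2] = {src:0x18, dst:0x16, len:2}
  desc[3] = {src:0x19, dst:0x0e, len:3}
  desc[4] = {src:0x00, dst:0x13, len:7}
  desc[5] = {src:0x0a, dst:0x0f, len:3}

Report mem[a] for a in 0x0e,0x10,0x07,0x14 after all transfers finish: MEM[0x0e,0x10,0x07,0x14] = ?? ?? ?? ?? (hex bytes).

MEM[0x0e,0x10,0x07,0x14] = db 35 11 35

#0 dst[0x0b+4] := {0xfc,0x40,0x02,0xb5}
#1 dst[0x0b+8] := {0x35,0xfc,0x40,0x02,0xb5,0xd8,0x11,0xfe}
#2 dst[0x16+2] := {0x74,0xdb}
#3 dst[0x0e+3] := {0xdb,0xdb,0xfa}
#4 dst[0x13+7] := {0x3d,0x35,0xfc,0x40,0x02,0xb5,0xd8}
#5 dst[0x0f+3] := {0xfa,0x35,0xfc}
query mem[0x0e]=0xdb, mem[0x10]=0x35, mem[0x07]=0x11, mem[0x14]=0x35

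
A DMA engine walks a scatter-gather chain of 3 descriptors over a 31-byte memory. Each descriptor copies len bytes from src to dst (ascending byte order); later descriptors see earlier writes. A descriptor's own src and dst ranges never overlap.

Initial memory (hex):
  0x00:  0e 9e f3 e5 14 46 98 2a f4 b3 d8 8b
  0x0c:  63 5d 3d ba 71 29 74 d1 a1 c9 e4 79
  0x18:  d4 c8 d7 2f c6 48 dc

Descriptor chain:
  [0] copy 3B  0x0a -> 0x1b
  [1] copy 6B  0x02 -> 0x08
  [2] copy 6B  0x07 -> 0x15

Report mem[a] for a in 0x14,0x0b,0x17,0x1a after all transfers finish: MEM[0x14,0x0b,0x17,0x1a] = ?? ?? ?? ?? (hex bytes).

[0] 0x0a->0x1b len=3 : d8 8b 63
[1] 0x02->0x08 len=6 : f3 e5 14 46 98 2a
[2] 0x07->0x15 len=6 : 2a f3 e5 14 46 98
query mem[0x14]=0xa1, mem[0x0b]=0x46, mem[0x17]=0xe5, mem[0x1a]=0x98

MEM[0x14,0x0b,0x17,0x1a] = a1 46 e5 98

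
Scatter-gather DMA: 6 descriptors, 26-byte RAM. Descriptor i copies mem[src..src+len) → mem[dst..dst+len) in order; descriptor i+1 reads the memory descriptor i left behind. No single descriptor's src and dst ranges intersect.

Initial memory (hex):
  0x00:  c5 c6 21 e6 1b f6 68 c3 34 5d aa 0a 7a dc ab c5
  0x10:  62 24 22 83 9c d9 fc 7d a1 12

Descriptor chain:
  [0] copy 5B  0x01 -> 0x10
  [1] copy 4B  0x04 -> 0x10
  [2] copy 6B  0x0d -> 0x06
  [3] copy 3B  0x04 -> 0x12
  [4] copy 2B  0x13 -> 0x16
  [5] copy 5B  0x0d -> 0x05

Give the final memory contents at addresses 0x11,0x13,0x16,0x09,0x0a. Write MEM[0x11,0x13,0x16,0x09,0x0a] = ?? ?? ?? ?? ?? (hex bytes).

#0 dst[0x10+5] := {0xc6,0x21,0xe6,0x1b,0xf6}
#1 dst[0x10+4] := {0x1b,0xf6,0x68,0xc3}
#2 dst[0x06+6] := {0xdc,0xab,0xc5,0x1b,0xf6,0x68}
#3 dst[0x12+3] := {0x1b,0xf6,0xdc}
#4 dst[0x16+2] := {0xf6,0xdc}
#5 dst[0x05+5] := {0xdc,0xab,0xc5,0x1b,0xf6}
query mem[0x11]=0xf6, mem[0x13]=0xf6, mem[0x16]=0xf6, mem[0x09]=0xf6, mem[0x0a]=0xf6

MEM[0x11,0x13,0x16,0x09,0x0a] = f6 f6 f6 f6 f6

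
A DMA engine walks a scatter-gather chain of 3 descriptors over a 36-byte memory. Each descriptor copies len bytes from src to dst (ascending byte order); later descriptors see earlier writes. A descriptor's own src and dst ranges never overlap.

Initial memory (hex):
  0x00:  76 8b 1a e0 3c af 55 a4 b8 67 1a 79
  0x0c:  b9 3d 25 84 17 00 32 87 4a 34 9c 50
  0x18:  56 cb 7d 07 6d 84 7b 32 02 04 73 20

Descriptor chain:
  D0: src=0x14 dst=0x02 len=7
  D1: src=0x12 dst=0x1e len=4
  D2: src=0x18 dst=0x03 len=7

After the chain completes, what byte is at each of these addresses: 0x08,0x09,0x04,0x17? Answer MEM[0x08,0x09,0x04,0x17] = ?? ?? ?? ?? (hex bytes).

  after D0: wrote 7B at 0x02 = 4a349c5056cb7d
  after D1: wrote 4B at 0x1e = 32874a34
  after D2: wrote 7B at 0x03 = 56cb7d076d8432
query mem[0x08]=0x84, mem[0x09]=0x32, mem[0x04]=0xcb, mem[0x17]=0x50

MEM[0x08,0x09,0x04,0x17] = 84 32 cb 50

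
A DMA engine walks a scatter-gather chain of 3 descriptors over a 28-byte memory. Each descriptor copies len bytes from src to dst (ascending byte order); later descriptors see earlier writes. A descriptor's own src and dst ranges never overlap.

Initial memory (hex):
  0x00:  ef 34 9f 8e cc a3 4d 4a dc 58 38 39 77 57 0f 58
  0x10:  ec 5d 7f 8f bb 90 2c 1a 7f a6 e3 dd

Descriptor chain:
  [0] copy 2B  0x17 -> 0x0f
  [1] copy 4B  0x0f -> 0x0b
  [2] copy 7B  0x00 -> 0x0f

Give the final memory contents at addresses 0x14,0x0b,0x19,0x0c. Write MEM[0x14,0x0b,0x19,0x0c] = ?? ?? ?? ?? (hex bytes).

D0: mem[0x0f..0x10] <- [1a 7f]
D1: mem[0x0b..0x0e] <- [1a 7f 5d 7f]
D2: mem[0x0f..0x15] <- [ef 34 9f 8e cc a3 4d]
query mem[0x14]=0xa3, mem[0x0b]=0x1a, mem[0x19]=0xa6, mem[0x0c]=0x7f

MEM[0x14,0x0b,0x19,0x0c] = a3 1a a6 7f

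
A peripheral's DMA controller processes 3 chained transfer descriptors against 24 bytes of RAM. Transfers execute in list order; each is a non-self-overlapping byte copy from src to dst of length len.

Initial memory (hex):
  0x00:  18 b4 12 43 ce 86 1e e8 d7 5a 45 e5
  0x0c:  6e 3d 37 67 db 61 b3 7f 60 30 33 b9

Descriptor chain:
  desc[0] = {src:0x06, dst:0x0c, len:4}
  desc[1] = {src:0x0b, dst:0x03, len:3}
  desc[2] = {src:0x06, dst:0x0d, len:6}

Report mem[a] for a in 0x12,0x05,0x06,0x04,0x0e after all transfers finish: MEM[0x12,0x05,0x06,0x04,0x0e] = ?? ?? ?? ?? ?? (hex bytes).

  after D0: wrote 4B at 0x0c = 1ee8d75a
  after D1: wrote 3B at 0x03 = e51ee8
  after D2: wrote 6B at 0x0d = 1ee8d75a45e5
query mem[0x12]=0xe5, mem[0x05]=0xe8, mem[0x06]=0x1e, mem[0x04]=0x1e, mem[0x0e]=0xe8

MEM[0x12,0x05,0x06,0x04,0x0e] = e5 e8 1e 1e e8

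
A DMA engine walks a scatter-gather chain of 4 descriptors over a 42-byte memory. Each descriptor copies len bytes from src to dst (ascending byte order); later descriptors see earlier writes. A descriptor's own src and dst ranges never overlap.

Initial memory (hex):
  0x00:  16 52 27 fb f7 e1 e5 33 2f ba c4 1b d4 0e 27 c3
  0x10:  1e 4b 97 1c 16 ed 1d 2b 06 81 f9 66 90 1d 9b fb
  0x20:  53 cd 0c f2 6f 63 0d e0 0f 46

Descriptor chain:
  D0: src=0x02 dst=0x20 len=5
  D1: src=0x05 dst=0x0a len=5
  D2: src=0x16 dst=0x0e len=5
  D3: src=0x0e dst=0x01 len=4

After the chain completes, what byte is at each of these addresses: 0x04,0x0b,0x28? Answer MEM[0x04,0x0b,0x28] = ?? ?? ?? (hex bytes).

MEM[0x04,0x0b,0x28] = 81 e5 0f

  after D0: wrote 5B at 0x20 = 27fbf7e1e5
  after D1: wrote 5B at 0x0a = e1e5332fba
  after D2: wrote 5B at 0x0e = 1d2b0681f9
  after D3: wrote 4B at 0x01 = 1d2b0681
query mem[0x04]=0x81, mem[0x0b]=0xe5, mem[0x28]=0x0f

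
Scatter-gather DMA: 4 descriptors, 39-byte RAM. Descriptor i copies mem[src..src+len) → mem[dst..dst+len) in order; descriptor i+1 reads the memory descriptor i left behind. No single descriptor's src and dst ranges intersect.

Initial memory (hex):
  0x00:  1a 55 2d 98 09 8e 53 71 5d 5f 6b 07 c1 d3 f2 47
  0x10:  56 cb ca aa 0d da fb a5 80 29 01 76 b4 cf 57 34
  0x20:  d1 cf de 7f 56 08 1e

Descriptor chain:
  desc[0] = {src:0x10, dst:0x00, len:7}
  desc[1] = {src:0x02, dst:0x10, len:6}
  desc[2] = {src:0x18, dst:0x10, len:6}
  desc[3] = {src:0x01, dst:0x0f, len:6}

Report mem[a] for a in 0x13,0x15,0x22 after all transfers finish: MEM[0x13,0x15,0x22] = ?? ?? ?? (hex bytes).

#0 dst[0x00+7] := {0x56,0xcb,0xca,0xaa,0x0d,0xda,0xfb}
#1 dst[0x10+6] := {0xca,0xaa,0x0d,0xda,0xfb,0x71}
#2 dst[0x10+6] := {0x80,0x29,0x01,0x76,0xb4,0xcf}
#3 dst[0x0f+6] := {0xcb,0xca,0xaa,0x0d,0xda,0xfb}
query mem[0x13]=0xda, mem[0x15]=0xcf, mem[0x22]=0xde

MEM[0x13,0x15,0x22] = da cf de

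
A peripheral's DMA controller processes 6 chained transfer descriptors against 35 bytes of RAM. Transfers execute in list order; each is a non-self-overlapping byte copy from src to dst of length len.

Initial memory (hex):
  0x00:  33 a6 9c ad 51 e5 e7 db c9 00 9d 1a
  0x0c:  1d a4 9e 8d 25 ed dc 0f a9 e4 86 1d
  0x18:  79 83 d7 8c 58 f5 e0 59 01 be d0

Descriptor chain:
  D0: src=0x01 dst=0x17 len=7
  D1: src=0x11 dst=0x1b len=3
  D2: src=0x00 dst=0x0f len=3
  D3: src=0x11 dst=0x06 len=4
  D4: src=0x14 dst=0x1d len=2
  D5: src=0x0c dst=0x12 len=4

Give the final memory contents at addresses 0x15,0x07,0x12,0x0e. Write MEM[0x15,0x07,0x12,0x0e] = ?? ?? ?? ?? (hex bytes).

MEM[0x15,0x07,0x12,0x0e] = 33 dc 1d 9e

  after D0: wrote 7B at 0x17 = a69cad51e5e7db
  after D1: wrote 3B at 0x1b = eddc0f
  after D2: wrote 3B at 0x0f = 33a69c
  after D3: wrote 4B at 0x06 = 9cdc0fa9
  after D4: wrote 2B at 0x1d = a9e4
  after D5: wrote 4B at 0x12 = 1da49e33
query mem[0x15]=0x33, mem[0x07]=0xdc, mem[0x12]=0x1d, mem[0x0e]=0x9e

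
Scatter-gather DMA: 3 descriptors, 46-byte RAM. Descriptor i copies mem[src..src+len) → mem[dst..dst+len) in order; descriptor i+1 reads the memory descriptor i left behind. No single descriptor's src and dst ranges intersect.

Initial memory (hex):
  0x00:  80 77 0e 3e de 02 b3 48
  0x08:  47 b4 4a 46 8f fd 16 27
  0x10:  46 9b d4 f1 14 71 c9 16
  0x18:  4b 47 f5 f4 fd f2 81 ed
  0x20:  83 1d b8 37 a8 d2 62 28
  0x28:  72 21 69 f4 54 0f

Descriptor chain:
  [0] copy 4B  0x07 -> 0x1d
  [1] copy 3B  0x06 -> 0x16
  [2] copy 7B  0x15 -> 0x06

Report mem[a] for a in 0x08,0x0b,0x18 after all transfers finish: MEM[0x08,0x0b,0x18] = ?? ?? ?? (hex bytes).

#0 dst[0x1d+4] := {0x48,0x47,0xb4,0x4a}
#1 dst[0x16+3] := {0xb3,0x48,0x47}
#2 dst[0x06+7] := {0x71,0xb3,0x48,0x47,0x47,0xf5,0xf4}
query mem[0x08]=0x48, mem[0x0b]=0xf5, mem[0x18]=0x47

MEM[0x08,0x0b,0x18] = 48 f5 47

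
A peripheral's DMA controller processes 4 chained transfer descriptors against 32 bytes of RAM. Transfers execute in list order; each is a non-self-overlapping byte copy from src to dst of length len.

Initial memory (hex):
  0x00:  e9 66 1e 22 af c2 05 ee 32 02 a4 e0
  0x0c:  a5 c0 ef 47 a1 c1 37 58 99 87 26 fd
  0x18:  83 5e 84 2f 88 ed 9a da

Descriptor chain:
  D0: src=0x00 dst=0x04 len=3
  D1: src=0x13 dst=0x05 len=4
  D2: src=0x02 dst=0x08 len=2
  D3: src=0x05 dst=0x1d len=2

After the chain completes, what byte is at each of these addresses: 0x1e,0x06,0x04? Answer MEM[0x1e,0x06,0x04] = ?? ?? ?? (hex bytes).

MEM[0x1e,0x06,0x04] = 99 99 e9

D0: mem[0x04..0x06] <- [e9 66 1e]
D1: mem[0x05..0x08] <- [58 99 87 26]
D2: mem[0x08..0x09] <- [1e 22]
D3: mem[0x1d..0x1e] <- [58 99]
query mem[0x1e]=0x99, mem[0x06]=0x99, mem[0x04]=0xe9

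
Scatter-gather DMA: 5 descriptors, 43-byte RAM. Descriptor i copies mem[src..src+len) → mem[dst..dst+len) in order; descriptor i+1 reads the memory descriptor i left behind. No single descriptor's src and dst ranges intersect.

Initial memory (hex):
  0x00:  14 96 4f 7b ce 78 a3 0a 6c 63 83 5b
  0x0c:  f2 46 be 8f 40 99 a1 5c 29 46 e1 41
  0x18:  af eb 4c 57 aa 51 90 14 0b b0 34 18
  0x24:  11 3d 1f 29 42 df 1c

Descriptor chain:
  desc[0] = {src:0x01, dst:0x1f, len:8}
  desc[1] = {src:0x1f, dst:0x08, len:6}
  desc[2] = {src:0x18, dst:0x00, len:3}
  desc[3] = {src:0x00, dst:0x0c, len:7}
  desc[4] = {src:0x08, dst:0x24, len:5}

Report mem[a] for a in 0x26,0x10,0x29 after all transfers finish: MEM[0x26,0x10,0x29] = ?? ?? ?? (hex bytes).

MEM[0x26,0x10,0x29] = 7b ce df

#0 dst[0x1f+8] := {0x96,0x4f,0x7b,0xce,0x78,0xa3,0x0a,0x6c}
#1 dst[0x08+6] := {0x96,0x4f,0x7b,0xce,0x78,0xa3}
#2 dst[0x00+3] := {0xaf,0xeb,0x4c}
#3 dst[0x0c+7] := {0xaf,0xeb,0x4c,0x7b,0xce,0x78,0xa3}
#4 dst[0x24+5] := {0x96,0x4f,0x7b,0xce,0xaf}
query mem[0x26]=0x7b, mem[0x10]=0xce, mem[0x29]=0xdf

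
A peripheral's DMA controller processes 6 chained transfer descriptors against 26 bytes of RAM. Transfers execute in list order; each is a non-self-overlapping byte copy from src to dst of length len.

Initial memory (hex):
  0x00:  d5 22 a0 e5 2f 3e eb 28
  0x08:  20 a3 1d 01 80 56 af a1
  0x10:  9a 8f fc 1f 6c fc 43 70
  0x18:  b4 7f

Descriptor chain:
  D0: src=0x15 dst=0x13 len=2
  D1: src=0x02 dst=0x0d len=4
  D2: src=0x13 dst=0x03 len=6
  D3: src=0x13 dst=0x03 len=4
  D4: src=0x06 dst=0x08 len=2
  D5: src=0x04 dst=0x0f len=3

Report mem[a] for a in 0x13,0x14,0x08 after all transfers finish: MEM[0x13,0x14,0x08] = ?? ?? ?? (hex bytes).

MEM[0x13,0x14,0x08] = fc 43 43

  after D0: wrote 2B at 0x13 = fc43
  after D1: wrote 4B at 0x0d = a0e52f3e
  after D2: wrote 6B at 0x03 = fc43fc4370b4
  after D3: wrote 4B at 0x03 = fc43fc43
  after D4: wrote 2B at 0x08 = 4370
  after D5: wrote 3B at 0x0f = 43fc43
query mem[0x13]=0xfc, mem[0x14]=0x43, mem[0x08]=0x43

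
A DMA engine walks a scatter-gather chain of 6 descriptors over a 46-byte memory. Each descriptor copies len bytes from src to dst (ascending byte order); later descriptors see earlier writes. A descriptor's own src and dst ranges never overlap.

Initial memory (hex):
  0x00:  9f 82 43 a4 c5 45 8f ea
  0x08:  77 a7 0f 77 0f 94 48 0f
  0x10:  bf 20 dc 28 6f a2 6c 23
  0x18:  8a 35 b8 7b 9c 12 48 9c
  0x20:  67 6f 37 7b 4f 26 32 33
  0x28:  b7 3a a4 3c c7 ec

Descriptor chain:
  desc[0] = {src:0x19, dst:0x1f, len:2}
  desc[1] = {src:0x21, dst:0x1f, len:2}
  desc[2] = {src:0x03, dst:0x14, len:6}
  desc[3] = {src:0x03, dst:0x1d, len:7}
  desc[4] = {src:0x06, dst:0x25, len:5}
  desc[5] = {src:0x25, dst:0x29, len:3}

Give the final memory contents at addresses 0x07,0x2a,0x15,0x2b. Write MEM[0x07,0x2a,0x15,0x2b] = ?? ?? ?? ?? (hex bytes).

[0] 0x19->0x1f len=2 : 35 b8
[1] 0x21->0x1f len=2 : 6f 37
[2] 0x03->0x14 len=6 : a4 c5 45 8f ea 77
[3] 0x03->0x1d len=7 : a4 c5 45 8f ea 77 a7
[4] 0x06->0x25 len=5 : 8f ea 77 a7 0f
[5] 0x25->0x29 len=3 : 8f ea 77
query mem[0x07]=0xea, mem[0x2a]=0xea, mem[0x15]=0xc5, mem[0x2b]=0x77

MEM[0x07,0x2a,0x15,0x2b] = ea ea c5 77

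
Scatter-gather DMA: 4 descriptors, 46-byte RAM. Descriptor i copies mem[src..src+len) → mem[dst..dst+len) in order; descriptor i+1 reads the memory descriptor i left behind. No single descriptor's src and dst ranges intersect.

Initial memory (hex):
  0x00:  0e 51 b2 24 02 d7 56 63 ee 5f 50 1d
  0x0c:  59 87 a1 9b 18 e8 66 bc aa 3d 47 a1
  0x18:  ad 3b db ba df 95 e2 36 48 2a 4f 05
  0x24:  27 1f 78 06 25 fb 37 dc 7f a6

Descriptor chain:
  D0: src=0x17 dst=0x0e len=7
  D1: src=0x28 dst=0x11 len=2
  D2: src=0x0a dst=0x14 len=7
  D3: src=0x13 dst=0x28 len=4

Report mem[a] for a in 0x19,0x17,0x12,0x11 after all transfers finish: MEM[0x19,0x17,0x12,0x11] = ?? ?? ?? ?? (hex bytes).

MEM[0x19,0x17,0x12,0x11] = ad 87 fb 25

D0: mem[0x0e..0x14] <- [a1 ad 3b db ba df 95]
D1: mem[0x11..0x12] <- [25 fb]
D2: mem[0x14..0x1a] <- [50 1d 59 87 a1 ad 3b]
D3: mem[0x28..0x2b] <- [df 50 1d 59]
query mem[0x19]=0xad, mem[0x17]=0x87, mem[0x12]=0xfb, mem[0x11]=0x25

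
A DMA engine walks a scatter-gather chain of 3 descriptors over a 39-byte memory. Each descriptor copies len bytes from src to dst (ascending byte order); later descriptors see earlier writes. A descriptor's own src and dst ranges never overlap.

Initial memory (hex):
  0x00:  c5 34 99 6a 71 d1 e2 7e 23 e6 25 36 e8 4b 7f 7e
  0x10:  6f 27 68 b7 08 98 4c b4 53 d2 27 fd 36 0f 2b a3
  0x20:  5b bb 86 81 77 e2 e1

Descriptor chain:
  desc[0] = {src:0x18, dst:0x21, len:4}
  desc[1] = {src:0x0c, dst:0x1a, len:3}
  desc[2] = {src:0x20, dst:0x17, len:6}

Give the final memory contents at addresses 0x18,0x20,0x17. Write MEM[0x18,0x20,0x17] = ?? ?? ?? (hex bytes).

MEM[0x18,0x20,0x17] = 53 5b 5b

D0: mem[0x21..0x24] <- [53 d2 27 fd]
D1: mem[0x1a..0x1c] <- [e8 4b 7f]
D2: mem[0x17..0x1c] <- [5b 53 d2 27 fd e2]
query mem[0x18]=0x53, mem[0x20]=0x5b, mem[0x17]=0x5b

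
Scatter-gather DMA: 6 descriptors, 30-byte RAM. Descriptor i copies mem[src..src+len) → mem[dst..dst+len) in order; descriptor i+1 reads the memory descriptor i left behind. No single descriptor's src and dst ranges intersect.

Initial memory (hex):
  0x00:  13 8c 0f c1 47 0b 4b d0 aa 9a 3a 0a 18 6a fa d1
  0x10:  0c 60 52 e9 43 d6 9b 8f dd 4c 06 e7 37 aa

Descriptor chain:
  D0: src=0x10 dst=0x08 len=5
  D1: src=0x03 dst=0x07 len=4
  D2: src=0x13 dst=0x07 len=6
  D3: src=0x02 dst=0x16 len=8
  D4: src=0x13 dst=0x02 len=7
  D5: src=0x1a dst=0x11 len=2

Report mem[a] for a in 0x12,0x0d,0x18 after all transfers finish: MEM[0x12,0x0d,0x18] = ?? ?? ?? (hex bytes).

#0 dst[0x08+5] := {0x0c,0x60,0x52,0xe9,0x43}
#1 dst[0x07+4] := {0xc1,0x47,0x0b,0x4b}
#2 dst[0x07+6] := {0xe9,0x43,0xd6,0x9b,0x8f,0xdd}
#3 dst[0x16+8] := {0x0f,0xc1,0x47,0x0b,0x4b,0xe9,0x43,0xd6}
#4 dst[0x02+7] := {0xe9,0x43,0xd6,0x0f,0xc1,0x47,0x0b}
#5 dst[0x11+2] := {0x4b,0xe9}
query mem[0x12]=0xe9, mem[0x0d]=0x6a, mem[0x18]=0x47

MEM[0x12,0x0d,0x18] = e9 6a 47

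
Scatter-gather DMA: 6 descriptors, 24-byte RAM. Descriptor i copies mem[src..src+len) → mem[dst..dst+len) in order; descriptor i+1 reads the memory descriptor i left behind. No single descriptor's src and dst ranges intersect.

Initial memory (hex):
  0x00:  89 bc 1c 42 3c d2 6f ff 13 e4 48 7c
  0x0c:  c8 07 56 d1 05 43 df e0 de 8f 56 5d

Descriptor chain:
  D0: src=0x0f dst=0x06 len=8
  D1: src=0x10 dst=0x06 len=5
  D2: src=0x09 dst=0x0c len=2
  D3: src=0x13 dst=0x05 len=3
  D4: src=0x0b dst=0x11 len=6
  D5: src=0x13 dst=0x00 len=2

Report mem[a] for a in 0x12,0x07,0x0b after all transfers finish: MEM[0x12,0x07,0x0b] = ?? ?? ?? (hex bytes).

MEM[0x12,0x07,0x0b] = e0 8f de

#0 dst[0x06+8] := {0xd1,0x05,0x43,0xdf,0xe0,0xde,0x8f,0x56}
#1 dst[0x06+5] := {0x05,0x43,0xdf,0xe0,0xde}
#2 dst[0x0c+2] := {0xe0,0xde}
#3 dst[0x05+3] := {0xe0,0xde,0x8f}
#4 dst[0x11+6] := {0xde,0xe0,0xde,0x56,0xd1,0x05}
#5 dst[0x00+2] := {0xde,0x56}
query mem[0x12]=0xe0, mem[0x07]=0x8f, mem[0x0b]=0xde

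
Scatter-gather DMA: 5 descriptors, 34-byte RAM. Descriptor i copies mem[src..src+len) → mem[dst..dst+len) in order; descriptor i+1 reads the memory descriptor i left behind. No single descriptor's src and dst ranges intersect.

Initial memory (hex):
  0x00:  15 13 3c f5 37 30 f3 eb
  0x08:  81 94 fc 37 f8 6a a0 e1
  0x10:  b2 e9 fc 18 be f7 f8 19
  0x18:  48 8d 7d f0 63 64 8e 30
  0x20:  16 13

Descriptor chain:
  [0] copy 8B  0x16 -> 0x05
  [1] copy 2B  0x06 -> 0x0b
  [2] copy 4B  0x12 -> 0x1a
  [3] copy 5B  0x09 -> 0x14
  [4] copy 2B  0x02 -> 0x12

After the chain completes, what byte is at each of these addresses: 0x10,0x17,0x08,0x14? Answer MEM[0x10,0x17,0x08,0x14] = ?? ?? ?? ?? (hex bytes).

  after D0: wrote 8B at 0x05 = f819488d7df06364
  after D1: wrote 2B at 0x0b = 1948
  after D2: wrote 4B at 0x1a = fc18bef7
  after D3: wrote 5B at 0x14 = 7df019486a
  after D4: wrote 2B at 0x12 = 3cf5
query mem[0x10]=0xb2, mem[0x17]=0x48, mem[0x08]=0x8d, mem[0x14]=0x7d

MEM[0x10,0x17,0x08,0x14] = b2 48 8d 7d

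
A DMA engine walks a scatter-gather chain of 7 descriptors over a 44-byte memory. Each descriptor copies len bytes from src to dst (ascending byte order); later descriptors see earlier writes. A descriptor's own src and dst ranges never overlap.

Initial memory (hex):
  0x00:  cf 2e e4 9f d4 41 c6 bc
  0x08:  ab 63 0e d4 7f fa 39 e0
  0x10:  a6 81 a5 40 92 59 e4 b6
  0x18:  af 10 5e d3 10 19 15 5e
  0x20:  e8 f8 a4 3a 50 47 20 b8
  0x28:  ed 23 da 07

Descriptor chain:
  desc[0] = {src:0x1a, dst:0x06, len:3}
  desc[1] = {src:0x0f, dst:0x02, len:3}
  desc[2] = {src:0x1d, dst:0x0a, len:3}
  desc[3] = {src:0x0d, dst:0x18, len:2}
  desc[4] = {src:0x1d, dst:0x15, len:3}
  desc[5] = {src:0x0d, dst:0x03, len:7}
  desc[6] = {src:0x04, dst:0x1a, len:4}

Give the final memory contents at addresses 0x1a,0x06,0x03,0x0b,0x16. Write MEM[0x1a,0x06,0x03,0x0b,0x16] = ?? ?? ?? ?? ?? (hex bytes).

MEM[0x1a,0x06,0x03,0x0b,0x16] = 39 a6 fa 15 15

  after D0: wrote 3B at 0x06 = 5ed310
  after D1: wrote 3B at 0x02 = e0a681
  after D2: wrote 3B at 0x0a = 19155e
  after D3: wrote 2B at 0x18 = fa39
  after D4: wrote 3B at 0x15 = 19155e
  after D5: wrote 7B at 0x03 = fa39e0a681a540
  after D6: wrote 4B at 0x1a = 39e0a681
query mem[0x1a]=0x39, mem[0x06]=0xa6, mem[0x03]=0xfa, mem[0x0b]=0x15, mem[0x16]=0x15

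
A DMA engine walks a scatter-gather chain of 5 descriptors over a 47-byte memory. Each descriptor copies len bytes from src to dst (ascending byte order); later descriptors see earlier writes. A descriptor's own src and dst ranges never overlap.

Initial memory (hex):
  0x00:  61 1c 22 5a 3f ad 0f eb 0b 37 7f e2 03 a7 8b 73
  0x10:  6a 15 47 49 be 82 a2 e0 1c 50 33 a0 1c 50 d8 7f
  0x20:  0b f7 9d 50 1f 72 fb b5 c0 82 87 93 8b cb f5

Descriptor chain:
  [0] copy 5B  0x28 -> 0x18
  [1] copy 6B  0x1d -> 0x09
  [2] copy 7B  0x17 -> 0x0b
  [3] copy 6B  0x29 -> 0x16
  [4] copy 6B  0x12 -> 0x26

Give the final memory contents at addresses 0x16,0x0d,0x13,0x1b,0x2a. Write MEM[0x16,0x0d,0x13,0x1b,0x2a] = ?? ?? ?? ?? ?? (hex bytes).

MEM[0x16,0x0d,0x13,0x1b,0x2a] = 82 82 49 f5 82

#0 dst[0x18+5] := {0xc0,0x82,0x87,0x93,0x8b}
#1 dst[0x09+6] := {0x50,0xd8,0x7f,0x0b,0xf7,0x9d}
#2 dst[0x0b+7] := {0xe0,0xc0,0x82,0x87,0x93,0x8b,0x50}
#3 dst[0x16+6] := {0x82,0x87,0x93,0x8b,0xcb,0xf5}
#4 dst[0x26+6] := {0x47,0x49,0xbe,0x82,0x82,0x87}
query mem[0x16]=0x82, mem[0x0d]=0x82, mem[0x13]=0x49, mem[0x1b]=0xf5, mem[0x2a]=0x82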